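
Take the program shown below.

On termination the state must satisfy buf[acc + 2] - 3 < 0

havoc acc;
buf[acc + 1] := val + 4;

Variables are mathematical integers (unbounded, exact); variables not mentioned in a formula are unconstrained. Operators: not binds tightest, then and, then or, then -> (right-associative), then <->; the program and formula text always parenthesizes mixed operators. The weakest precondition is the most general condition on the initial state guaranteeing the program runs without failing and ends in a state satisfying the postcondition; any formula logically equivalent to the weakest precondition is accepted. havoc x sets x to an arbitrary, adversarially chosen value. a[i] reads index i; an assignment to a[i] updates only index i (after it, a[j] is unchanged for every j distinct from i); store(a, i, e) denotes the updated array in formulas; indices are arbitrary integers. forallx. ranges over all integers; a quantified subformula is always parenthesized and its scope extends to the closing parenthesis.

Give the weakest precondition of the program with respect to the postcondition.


Working backward. After the program, the postcondition buf[acc + 2] - 3 < 0 must hold; in canonical form it is buf[acc + 2] < 3.
Before buf[acc + 1] := val + 4: store(buf, acc + 1, val + 4)[acc + 2] < 3
Before havoc acc: forall acc_1. store(buf, acc_1 + 1, val + 4)[acc_1 + 2] < 3
Answer: WP = forall acc_1. store(buf, acc_1 + 1, val + 4)[acc_1 + 2] < 3


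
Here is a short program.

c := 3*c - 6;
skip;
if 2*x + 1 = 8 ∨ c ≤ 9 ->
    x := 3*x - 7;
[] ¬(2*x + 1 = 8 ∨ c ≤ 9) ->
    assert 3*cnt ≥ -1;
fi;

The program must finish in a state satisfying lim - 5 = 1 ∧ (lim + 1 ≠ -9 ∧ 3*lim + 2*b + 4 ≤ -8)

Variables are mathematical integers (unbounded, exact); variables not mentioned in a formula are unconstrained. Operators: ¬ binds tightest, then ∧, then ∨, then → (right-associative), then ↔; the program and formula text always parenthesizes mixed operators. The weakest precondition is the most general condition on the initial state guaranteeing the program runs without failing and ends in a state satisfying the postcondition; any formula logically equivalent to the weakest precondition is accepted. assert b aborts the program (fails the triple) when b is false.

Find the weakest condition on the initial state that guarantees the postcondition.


Working backward. After the program, the postcondition lim - 5 = 1 ∧ (lim + 1 ≠ -9 ∧ 3*lim + 2*b + 4 ≤ -8) must hold; in canonical form it is lim = 6 ∧ lim ≠ -10 ∧ 2*b + 3*lim ≤ -12.
Then branch requires lim = 6 ∧ lim ≠ -10 ∧ 2*b + 3*lim ≤ -12; else branch requires 3*cnt ≥ -1 ∧ lim = 6 ∧ lim ≠ -10 ∧ 2*b + 3*lim ≤ -12.
Before the if: ((2*x = 7 ∨ c ≤ 9) → (lim = 6 ∧ lim ≠ -10 ∧ 2*b + 3*lim ≤ -12)) ∧ ((¬(2*x = 7 ∨ c ≤ 9)) → (3*cnt ≥ -1 ∧ lim = 6 ∧ lim ≠ -10 ∧ 2*b + 3*lim ≤ -12))
Before skip: ((2*x = 7 ∨ c ≤ 9) → (lim = 6 ∧ lim ≠ -10 ∧ 2*b + 3*lim ≤ -12)) ∧ ((¬(2*x = 7 ∨ c ≤ 9)) → (3*cnt ≥ -1 ∧ lim = 6 ∧ lim ≠ -10 ∧ 2*b + 3*lim ≤ -12))
Before c := 3*c - 6: ((2*x = 7 ∨ 3*c ≤ 15) → (lim = 6 ∧ lim ≠ -10 ∧ 2*b + 3*lim ≤ -12)) ∧ ((¬(2*x = 7 ∨ 3*c ≤ 15)) → (3*cnt ≥ -1 ∧ lim = 6 ∧ lim ≠ -10 ∧ 2*b + 3*lim ≤ -12))
Answer: WP = ((2*x = 7 ∨ 3*c ≤ 15) → (lim = 6 ∧ lim ≠ -10 ∧ 2*b + 3*lim ≤ -12)) ∧ ((¬(2*x = 7 ∨ 3*c ≤ 15)) → (3*cnt ≥ -1 ∧ lim = 6 ∧ lim ≠ -10 ∧ 2*b + 3*lim ≤ -12))


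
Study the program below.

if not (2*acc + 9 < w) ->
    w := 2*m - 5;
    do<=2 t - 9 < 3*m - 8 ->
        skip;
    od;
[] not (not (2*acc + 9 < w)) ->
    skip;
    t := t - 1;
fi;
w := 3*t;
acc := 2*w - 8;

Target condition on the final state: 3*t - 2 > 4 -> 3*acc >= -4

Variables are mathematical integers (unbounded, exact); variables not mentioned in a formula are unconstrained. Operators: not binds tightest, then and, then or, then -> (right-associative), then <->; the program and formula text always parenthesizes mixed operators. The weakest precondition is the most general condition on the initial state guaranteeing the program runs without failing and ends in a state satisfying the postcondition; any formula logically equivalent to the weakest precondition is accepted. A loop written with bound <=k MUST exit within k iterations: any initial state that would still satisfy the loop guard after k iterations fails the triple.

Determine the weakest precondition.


Working backward. After the program, the postcondition 3*t - 2 > 4 -> 3*acc >= -4 must hold; in canonical form it is 3*t > 6 -> 3*acc >= -4.
Before acc := 2*w - 8: 3*t > 6 -> 6*w >= 20
Before w := 3*t: 3*t > 6 -> 18*t >= 20
Then branch requires (t < 3*m + 1 -> ((t < 3*m + 1 -> ((not (t < 3*m + 1)) and (3*t > 6 -> 18*t >= 20))) and ((not (t < 3*m + 1)) -> (3*t > 6 -> 18*t >= 20)))) and ((not (t < 3*m + 1)) -> (3*t > 6 -> 18*t >= 20)); else branch requires 3*t > 9 -> 18*t >= 38.
Before the if: ((not (2*acc < w - 9)) -> ((t < 3*m + 1 -> ((t < 3*m + 1 -> ((not (t < 3*m + 1)) and (3*t > 6 -> 18*t >= 20))) and ((not (t < 3*m + 1)) -> (3*t > 6 -> 18*t >= 20)))) and ((not (t < 3*m + 1)) -> (3*t > 6 -> 18*t >= 20)))) and (2*acc < w - 9 -> (3*t > 9 -> 18*t >= 38))
Answer: WP = ((not (2*acc < w - 9)) -> ((t < 3*m + 1 -> ((t < 3*m + 1 -> ((not (t < 3*m + 1)) and (3*t > 6 -> 18*t >= 20))) and ((not (t < 3*m + 1)) -> (3*t > 6 -> 18*t >= 20)))) and ((not (t < 3*m + 1)) -> (3*t > 6 -> 18*t >= 20)))) and (2*acc < w - 9 -> (3*t > 9 -> 18*t >= 38))


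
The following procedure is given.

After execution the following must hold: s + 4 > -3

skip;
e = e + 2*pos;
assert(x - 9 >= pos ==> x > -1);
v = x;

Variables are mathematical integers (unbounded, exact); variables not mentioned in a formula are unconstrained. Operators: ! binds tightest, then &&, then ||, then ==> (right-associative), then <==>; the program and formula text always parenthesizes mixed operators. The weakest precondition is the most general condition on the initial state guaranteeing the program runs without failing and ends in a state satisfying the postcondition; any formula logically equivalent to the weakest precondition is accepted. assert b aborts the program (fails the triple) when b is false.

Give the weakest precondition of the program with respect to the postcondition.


Working backward. After the program, the postcondition s + 4 > -3 must hold; in canonical form it is s > -7.
Before v := x: s > -7
Before assert x - 9 >= pos ==> x > -1: (x >= pos + 9 ==> x > -1) && s > -7
Before e := e + 2*pos: (x >= pos + 9 ==> x > -1) && s > -7
Before skip: (x >= pos + 9 ==> x > -1) && s > -7
Answer: WP = (x >= pos + 9 ==> x > -1) && s > -7


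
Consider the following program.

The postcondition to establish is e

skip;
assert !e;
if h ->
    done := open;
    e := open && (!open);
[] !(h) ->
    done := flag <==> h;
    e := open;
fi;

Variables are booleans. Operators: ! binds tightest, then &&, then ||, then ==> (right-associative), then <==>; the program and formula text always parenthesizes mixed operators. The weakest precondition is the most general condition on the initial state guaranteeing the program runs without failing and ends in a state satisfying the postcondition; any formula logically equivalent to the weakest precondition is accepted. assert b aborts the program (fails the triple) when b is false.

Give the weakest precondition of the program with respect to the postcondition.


Working backward. After the program, e must hold.
Then branch requires false; else branch requires open.
Before the if: (!h) && ((!h) ==> open)
Before assert !e: (!e) && (!h) && ((!h) ==> open)
Before skip: (!e) && (!h) && ((!h) ==> open)
Answer: WP = (!e) && (!h) && ((!h) ==> open)


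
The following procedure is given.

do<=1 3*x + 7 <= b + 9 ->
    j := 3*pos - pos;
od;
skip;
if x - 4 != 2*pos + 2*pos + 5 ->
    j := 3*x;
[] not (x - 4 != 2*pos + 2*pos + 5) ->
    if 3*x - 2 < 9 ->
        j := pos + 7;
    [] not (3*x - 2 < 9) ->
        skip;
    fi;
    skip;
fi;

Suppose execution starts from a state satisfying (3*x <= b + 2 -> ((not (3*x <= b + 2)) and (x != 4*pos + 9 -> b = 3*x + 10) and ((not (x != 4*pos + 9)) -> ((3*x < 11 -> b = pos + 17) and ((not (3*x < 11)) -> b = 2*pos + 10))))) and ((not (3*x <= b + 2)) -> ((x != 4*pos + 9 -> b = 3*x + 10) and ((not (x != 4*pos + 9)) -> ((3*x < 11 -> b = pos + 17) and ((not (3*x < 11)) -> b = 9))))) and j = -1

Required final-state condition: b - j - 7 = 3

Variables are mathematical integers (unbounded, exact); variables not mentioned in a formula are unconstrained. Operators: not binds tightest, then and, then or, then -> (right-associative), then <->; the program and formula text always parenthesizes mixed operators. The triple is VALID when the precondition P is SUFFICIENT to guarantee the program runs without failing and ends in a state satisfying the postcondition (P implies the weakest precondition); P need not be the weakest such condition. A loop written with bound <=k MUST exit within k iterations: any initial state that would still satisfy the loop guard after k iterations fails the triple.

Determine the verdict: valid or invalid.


Working backward. After the program, the postcondition b - j - 7 = 3 must hold; in canonical form it is b = j + 10.
Then branch requires b = 3*x + 10; else branch requires (3*x < 11 -> b = pos + 17) and ((not (3*x < 11)) -> b = j + 10).
Before the if: (x != 4*pos + 9 -> b = 3*x + 10) and ((not (x != 4*pos + 9)) -> ((3*x < 11 -> b = pos + 17) and ((not (3*x < 11)) -> b = j + 10)))
Before skip: (x != 4*pos + 9 -> b = 3*x + 10) and ((not (x != 4*pos + 9)) -> ((3*x < 11 -> b = pos + 17) and ((not (3*x < 11)) -> b = j + 10)))
Before the loop (bound <=1), unroll the exhaustion recursion (WP_0 = exit-now case; WP_j = one more guarded iteration, up to j = 1):
  WP_0: (not (3*x <= b + 2)) and (x != 4*pos + 9 -> b = 3*x + 10) and ((not (x != 4*pos + 9)) -> ((3*x < 11 -> b = pos + 17) and ((not (3*x < 11)) -> b = j + 10)))
  WP_1: (3*x <= b + 2 -> ((not (3*x <= b + 2)) and (x != 4*pos + 9 -> b = 3*x + 10) and ((not (x != 4*pos + 9)) -> ((3*x < 11 -> b = pos + 17) and ((not (3*x < 11)) -> b = 2*pos + 10))))) and ((not (3*x <= b + 2)) -> ((x != 4*pos + 9 -> b = 3*x + 10) and ((not (x != 4*pos + 9)) -> ((3*x < 11 -> b = pos + 17) and ((not (3*x < 11)) -> b = j + 10)))))
So before the loop: (3*x <= b + 2 -> ((not (3*x <= b + 2)) and (x != 4*pos + 9 -> b = 3*x + 10) and ((not (x != 4*pos + 9)) -> ((3*x < 11 -> b = pos + 17) and ((not (3*x < 11)) -> b = 2*pos + 10))))) and ((not (3*x <= b + 2)) -> ((x != 4*pos + 9 -> b = 3*x + 10) and ((not (x != 4*pos + 9)) -> ((3*x < 11 -> b = pos + 17) and ((not (3*x < 11)) -> b = j + 10)))))
The weakest precondition is (3*x <= b + 2 -> ((not (3*x <= b + 2)) and (x != 4*pos + 9 -> b = 3*x + 10) and ((not (x != 4*pos + 9)) -> ((3*x < 11 -> b = pos + 17) and ((not (3*x < 11)) -> b = 2*pos + 10))))) and ((not (3*x <= b + 2)) -> ((x != 4*pos + 9 -> b = 3*x + 10) and ((not (x != 4*pos + 9)) -> ((3*x < 11 -> b = pos + 17) and ((not (3*x < 11)) -> b = j + 10))))).
Check whether (3*x <= b + 2 -> ((not (3*x <= b + 2)) and (x != 4*pos + 9 -> b = 3*x + 10) and ((not (x != 4*pos + 9)) -> ((3*x < 11 -> b = pos + 17) and ((not (3*x < 11)) -> b = 2*pos + 10))))) and ((not (3*x <= b + 2)) -> ((x != 4*pos + 9 -> b = 3*x + 10) and ((not (x != 4*pos + 9)) -> ((3*x < 11 -> b = pos + 17) and ((not (3*x < 11)) -> b = 9))))) and j = -1 implies it.
Every state satisfying the precondition satisfies the weakest precondition: the implication holds.
Answer: valid


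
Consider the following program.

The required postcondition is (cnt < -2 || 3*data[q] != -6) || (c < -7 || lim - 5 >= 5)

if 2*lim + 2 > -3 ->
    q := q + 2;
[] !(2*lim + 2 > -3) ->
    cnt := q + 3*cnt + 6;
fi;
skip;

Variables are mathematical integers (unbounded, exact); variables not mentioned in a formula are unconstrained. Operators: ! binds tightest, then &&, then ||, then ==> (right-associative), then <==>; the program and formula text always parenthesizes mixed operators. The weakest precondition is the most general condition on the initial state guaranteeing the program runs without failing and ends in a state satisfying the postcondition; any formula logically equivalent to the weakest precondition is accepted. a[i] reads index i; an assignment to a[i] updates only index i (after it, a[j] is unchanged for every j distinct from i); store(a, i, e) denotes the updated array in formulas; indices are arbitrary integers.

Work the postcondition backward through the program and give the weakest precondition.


Working backward. After the program, the postcondition (cnt < -2 || 3*data[q] != -6) || (c < -7 || lim - 5 >= 5) must hold; in canonical form it is cnt < -2 || 3*data[q] != -6 || c < -7 || lim >= 10.
Before skip: cnt < -2 || 3*data[q] != -6 || c < -7 || lim >= 10
Then branch requires cnt < -2 || 3*data[q + 2] != -6 || c < -7 || lim >= 10; else branch requires 3*cnt + q < -8 || 3*data[q] != -6 || c < -7 || lim >= 10.
Before the if: (2*lim > -5 ==> (cnt < -2 || 3*data[q + 2] != -6 || c < -7 || lim >= 10)) && ((!(2*lim > -5)) ==> (3*cnt + q < -8 || 3*data[q] != -6 || c < -7 || lim >= 10))
Answer: WP = (2*lim > -5 ==> (cnt < -2 || 3*data[q + 2] != -6 || c < -7 || lim >= 10)) && ((!(2*lim > -5)) ==> (3*cnt + q < -8 || 3*data[q] != -6 || c < -7 || lim >= 10))


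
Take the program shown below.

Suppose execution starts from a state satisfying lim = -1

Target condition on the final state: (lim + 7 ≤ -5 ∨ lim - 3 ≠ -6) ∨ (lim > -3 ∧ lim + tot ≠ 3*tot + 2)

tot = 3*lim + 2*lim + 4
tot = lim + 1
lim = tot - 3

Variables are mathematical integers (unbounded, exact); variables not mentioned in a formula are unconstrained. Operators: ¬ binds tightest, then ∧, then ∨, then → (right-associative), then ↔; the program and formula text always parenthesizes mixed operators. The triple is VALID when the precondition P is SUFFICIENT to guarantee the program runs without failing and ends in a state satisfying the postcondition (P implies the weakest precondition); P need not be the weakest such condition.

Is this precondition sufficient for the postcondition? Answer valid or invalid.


Working backward. After the program, the postcondition (lim + 7 ≤ -5 ∨ lim - 3 ≠ -6) ∨ (lim > -3 ∧ lim + tot ≠ 3*tot + 2) must hold; in canonical form it is lim ≤ -12 ∨ lim ≠ -3 ∨ (lim > -3 ∧ lim ≠ 2*tot + 2).
Before lim := tot - 3: tot ≤ -9 ∨ tot ≠ 0 ∨ (tot > 0 ∧ tot ≠ -5)
Before tot := lim + 1: lim ≤ -10 ∨ lim ≠ -1 ∨ (lim > -1 ∧ lim ≠ -6)
Before tot := 3*lim + 2*lim + 4: lim ≤ -10 ∨ lim ≠ -1 ∨ (lim > -1 ∧ lim ≠ -6)
The weakest precondition is lim ≤ -10 ∨ lim ≠ -1 ∨ (lim > -1 ∧ lim ≠ -6).
Check whether lim = -1 implies it.
Countermodel: at the initial state lim = -1, the precondition holds but the weakest precondition fails.
Answer: invalid


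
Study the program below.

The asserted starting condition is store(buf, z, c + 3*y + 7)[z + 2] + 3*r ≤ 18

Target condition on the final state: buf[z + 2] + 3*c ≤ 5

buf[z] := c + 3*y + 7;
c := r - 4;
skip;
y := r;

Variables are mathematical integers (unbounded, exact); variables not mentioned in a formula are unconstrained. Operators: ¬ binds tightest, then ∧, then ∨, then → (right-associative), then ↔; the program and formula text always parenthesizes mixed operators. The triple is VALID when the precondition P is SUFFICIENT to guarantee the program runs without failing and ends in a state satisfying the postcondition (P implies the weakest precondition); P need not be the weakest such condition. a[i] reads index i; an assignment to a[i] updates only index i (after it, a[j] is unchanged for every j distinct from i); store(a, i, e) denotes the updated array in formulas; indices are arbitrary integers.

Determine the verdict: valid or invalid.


Working backward. After the program, buf[z + 2] + 3*c ≤ 5 must hold.
Before y := r: buf[z + 2] + 3*c ≤ 5
Before skip: buf[z + 2] + 3*c ≤ 5
Before c := r - 4: buf[z + 2] + 3*r ≤ 17
Before buf[z] := c + 3*y + 7: store(buf, z, c + 3*y + 7)[z + 2] + 3*r ≤ 17
The weakest precondition is store(buf, z, c + 3*y + 7)[z + 2] + 3*r ≤ 17.
Check whether store(buf, z, c + 3*y + 7)[z + 2] + 3*r ≤ 18 implies it.
Countermodel: at the initial state buf = {[-2] = 18, [0] = 18, elsewhere 18}, c = 0, r = 0, y = 0, z = -2, the precondition holds but the weakest precondition fails.
Answer: invalid


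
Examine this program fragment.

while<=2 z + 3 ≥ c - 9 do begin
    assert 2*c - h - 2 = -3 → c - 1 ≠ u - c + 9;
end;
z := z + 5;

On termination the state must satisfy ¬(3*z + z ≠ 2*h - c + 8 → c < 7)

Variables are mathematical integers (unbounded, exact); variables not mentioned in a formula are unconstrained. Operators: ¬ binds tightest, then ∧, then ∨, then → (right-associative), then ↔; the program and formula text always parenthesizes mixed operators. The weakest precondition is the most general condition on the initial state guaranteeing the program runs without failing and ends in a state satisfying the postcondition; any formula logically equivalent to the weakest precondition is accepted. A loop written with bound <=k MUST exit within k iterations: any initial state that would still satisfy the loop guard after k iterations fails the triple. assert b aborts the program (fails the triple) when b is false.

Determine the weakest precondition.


Working backward. After the program, the postcondition ¬(3*z + z ≠ 2*h - c + 8 → c < 7) must hold; in canonical form it is ¬(c + 4*z ≠ 2*h + 8 → c < 7).
Before z := z + 5: ¬(c + 4*z ≠ 2*h - 12 → c < 7)
Before the loop (bound <=2), unroll the exhaustion recursion (WP_0 = exit-now case; WP_j = one more guarded iteration, up to j = 2):
  WP_0: (¬(z ≥ c - 12)) ∧ (¬(c + 4*z ≠ 2*h - 12 → c < 7))
  WP_1: (z ≥ c - 12 → ((2*c = h - 1 → 2*c ≠ u + 10) ∧ (¬(z ≥ c - 12)) ∧ (¬(c + 4*z ≠ 2*h - 12 → c < 7)))) ∧ ((¬(z ≥ c - 12)) → (¬(c + 4*z ≠ 2*h - 12 → c < 7)))
  WP_2: (z ≥ c - 12 → ((2*c = h - 1 → 2*c ≠ u + 10) ∧ (z ≥ c - 12 → ((2*c = h - 1 → 2*c ≠ u + 10) ∧ (¬(z ≥ c - 12)) ∧ (¬(c + 4*z ≠ 2*h - 12 → c < 7)))) ∧ ((¬(z ≥ c - 12)) → (¬(c + 4*z ≠ 2*h - 12 → c < 7))))) ∧ ((¬(z ≥ c - 12)) → (¬(c + 4*z ≠ 2*h - 12 → c < 7)))
So before the loop: (z ≥ c - 12 → ((2*c = h - 1 → 2*c ≠ u + 10) ∧ (z ≥ c - 12 → ((2*c = h - 1 → 2*c ≠ u + 10) ∧ (¬(z ≥ c - 12)) ∧ (¬(c + 4*z ≠ 2*h - 12 → c < 7)))) ∧ ((¬(z ≥ c - 12)) → (¬(c + 4*z ≠ 2*h - 12 → c < 7))))) ∧ ((¬(z ≥ c - 12)) → (¬(c + 4*z ≠ 2*h - 12 → c < 7)))
Answer: WP = (z ≥ c - 12 → ((2*c = h - 1 → 2*c ≠ u + 10) ∧ (z ≥ c - 12 → ((2*c = h - 1 → 2*c ≠ u + 10) ∧ (¬(z ≥ c - 12)) ∧ (¬(c + 4*z ≠ 2*h - 12 → c < 7)))) ∧ ((¬(z ≥ c - 12)) → (¬(c + 4*z ≠ 2*h - 12 → c < 7))))) ∧ ((¬(z ≥ c - 12)) → (¬(c + 4*z ≠ 2*h - 12 → c < 7)))


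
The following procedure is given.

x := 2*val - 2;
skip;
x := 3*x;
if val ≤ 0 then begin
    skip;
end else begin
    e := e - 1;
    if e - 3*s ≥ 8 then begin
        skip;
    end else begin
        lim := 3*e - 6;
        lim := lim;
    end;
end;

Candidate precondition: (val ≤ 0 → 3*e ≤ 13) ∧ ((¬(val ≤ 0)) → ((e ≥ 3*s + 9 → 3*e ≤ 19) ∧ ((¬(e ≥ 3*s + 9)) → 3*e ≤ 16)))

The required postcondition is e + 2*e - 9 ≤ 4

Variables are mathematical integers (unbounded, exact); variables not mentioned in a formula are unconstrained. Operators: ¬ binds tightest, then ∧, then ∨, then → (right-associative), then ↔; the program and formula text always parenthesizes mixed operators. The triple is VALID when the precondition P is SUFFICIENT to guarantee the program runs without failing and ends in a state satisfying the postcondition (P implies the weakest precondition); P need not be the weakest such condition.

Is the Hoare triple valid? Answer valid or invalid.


Working backward. After the program, the postcondition e + 2*e - 9 ≤ 4 must hold; in canonical form it is 3*e ≤ 13.
Then branch requires 3*e ≤ 13; else branch requires (e ≥ 3*s + 9 → 3*e ≤ 16) ∧ ((¬(e ≥ 3*s + 9)) → 3*e ≤ 16).
Before the if: (val ≤ 0 → 3*e ≤ 13) ∧ ((¬(val ≤ 0)) → ((e ≥ 3*s + 9 → 3*e ≤ 16) ∧ ((¬(e ≥ 3*s + 9)) → 3*e ≤ 16)))
Before x := 3*x: (val ≤ 0 → 3*e ≤ 13) ∧ ((¬(val ≤ 0)) → ((e ≥ 3*s + 9 → 3*e ≤ 16) ∧ ((¬(e ≥ 3*s + 9)) → 3*e ≤ 16)))
Before skip: (val ≤ 0 → 3*e ≤ 13) ∧ ((¬(val ≤ 0)) → ((e ≥ 3*s + 9 → 3*e ≤ 16) ∧ ((¬(e ≥ 3*s + 9)) → 3*e ≤ 16)))
Before x := 2*val - 2: (val ≤ 0 → 3*e ≤ 13) ∧ ((¬(val ≤ 0)) → ((e ≥ 3*s + 9 → 3*e ≤ 16) ∧ ((¬(e ≥ 3*s + 9)) → 3*e ≤ 16)))
The weakest precondition is (val ≤ 0 → 3*e ≤ 13) ∧ ((¬(val ≤ 0)) → ((e ≥ 3*s + 9 → 3*e ≤ 16) ∧ ((¬(e ≥ 3*s + 9)) → 3*e ≤ 16))).
Check whether (val ≤ 0 → 3*e ≤ 13) ∧ ((¬(val ≤ 0)) → ((e ≥ 3*s + 9 → 3*e ≤ 19) ∧ ((¬(e ≥ 3*s + 9)) → 3*e ≤ 16))) implies it.
Countermodel: at the initial state e = 6, s = -1, val = 1, the precondition holds but the weakest precondition fails.
Answer: invalid


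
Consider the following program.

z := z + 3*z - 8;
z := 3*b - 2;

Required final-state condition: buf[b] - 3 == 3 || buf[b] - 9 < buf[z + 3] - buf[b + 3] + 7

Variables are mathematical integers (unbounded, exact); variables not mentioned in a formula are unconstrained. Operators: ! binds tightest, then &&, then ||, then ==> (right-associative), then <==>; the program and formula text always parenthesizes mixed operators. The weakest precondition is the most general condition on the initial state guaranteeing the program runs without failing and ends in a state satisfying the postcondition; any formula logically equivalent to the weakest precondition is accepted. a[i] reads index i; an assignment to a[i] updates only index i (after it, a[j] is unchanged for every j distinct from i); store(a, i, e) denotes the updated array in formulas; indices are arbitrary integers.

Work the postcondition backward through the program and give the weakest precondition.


Working backward. After the program, the postcondition buf[b] - 3 == 3 || buf[b] - 9 < buf[z + 3] - buf[b + 3] + 7 must hold; in canonical form it is buf[b] == 6 || buf[b + 3] + buf[b] < buf[z + 3] + 16.
Before z := 3*b - 2: buf[b] == 6 || buf[b + 3] + buf[b] < buf[3*b + 1] + 16
Before z := z + 3*z - 8: buf[b] == 6 || buf[b + 3] + buf[b] < buf[3*b + 1] + 16
Answer: WP = buf[b] == 6 || buf[b + 3] + buf[b] < buf[3*b + 1] + 16


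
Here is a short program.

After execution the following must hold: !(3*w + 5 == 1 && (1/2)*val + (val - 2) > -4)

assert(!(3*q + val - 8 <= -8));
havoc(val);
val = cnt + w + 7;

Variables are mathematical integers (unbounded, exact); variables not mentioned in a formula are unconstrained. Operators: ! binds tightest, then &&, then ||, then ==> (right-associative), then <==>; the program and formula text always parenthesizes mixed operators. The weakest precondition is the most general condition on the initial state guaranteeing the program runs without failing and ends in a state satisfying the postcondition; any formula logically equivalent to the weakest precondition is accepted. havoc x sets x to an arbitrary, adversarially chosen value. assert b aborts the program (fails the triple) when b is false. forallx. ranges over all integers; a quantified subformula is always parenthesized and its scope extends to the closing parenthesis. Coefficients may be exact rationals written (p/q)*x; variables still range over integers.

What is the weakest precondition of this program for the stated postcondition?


Working backward. After the program, the postcondition !(3*w + 5 == 1 && (1/2)*val + (val - 2) > -4) must hold; in canonical form it is !(3*w == -4 && (3/2)*val > -2).
Before val := cnt + w + 7: !(3*w == -4 && (3/2)*cnt + (3/2)*w > -25/2)
Before havoc val: !(3*w == -4 && (3/2)*cnt + (3/2)*w > -25/2)
Before assert !(3*q + val - 8 <= -8): (!(3*q + val <= 0)) && (!(3*w == -4 && (3/2)*cnt + (3/2)*w > -25/2))
Answer: WP = (!(3*q + val <= 0)) && (!(3*w == -4 && (3/2)*cnt + (3/2)*w > -25/2))


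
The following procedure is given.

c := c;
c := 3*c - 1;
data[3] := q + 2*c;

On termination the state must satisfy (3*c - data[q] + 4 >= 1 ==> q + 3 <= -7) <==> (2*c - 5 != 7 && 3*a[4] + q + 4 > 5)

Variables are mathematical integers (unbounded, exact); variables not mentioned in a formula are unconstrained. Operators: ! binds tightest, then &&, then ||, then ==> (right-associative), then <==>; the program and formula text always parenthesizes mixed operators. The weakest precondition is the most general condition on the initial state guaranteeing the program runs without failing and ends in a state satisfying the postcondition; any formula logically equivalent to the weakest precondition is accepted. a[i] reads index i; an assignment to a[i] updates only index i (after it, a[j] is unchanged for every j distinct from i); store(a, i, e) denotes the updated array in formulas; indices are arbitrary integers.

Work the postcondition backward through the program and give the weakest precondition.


Working backward. After the program, the postcondition (3*c - data[q] + 4 >= 1 ==> q + 3 <= -7) <==> (2*c - 5 != 7 && 3*a[4] + q + 4 > 5) must hold; in canonical form it is (3*c >= data[q] - 3 ==> q <= -10) <==> (2*c != 12 && 3*a[4] + q > 1).
Before data[3] := q + 2*c: (3*c >= store(data, 3, 2*c + q)[q] - 3 ==> q <= -10) <==> (2*c != 12 && 3*a[4] + q > 1)
Before c := 3*c - 1: (9*c >= store(data, 3, 6*c + q - 2)[q] ==> q <= -10) <==> (6*c != 14 && 3*a[4] + q > 1)
Before c := c: (9*c >= store(data, 3, 6*c + q - 2)[q] ==> q <= -10) <==> (6*c != 14 && 3*a[4] + q > 1)
Answer: WP = (9*c >= store(data, 3, 6*c + q - 2)[q] ==> q <= -10) <==> (6*c != 14 && 3*a[4] + q > 1)


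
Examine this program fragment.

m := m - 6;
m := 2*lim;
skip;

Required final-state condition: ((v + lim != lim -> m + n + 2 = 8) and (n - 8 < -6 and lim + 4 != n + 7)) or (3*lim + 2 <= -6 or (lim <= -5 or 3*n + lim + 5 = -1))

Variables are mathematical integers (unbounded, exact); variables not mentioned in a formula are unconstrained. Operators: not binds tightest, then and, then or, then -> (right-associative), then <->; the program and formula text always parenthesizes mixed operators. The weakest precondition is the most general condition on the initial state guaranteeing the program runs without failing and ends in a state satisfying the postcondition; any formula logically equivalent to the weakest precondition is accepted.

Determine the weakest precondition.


Working backward. After the program, the postcondition ((v + lim != lim -> m + n + 2 = 8) and (n - 8 < -6 and lim + 4 != n + 7)) or (3*lim + 2 <= -6 or (lim <= -5 or 3*n + lim + 5 = -1)) must hold; in canonical form it is ((v != 0 -> m + n = 6) and n < 2 and lim != n + 3) or 3*lim <= -8 or lim <= -5 or lim + 3*n = -6.
Before skip: ((v != 0 -> m + n = 6) and n < 2 and lim != n + 3) or 3*lim <= -8 or lim <= -5 or lim + 3*n = -6
Before m := 2*lim: ((v != 0 -> 2*lim + n = 6) and n < 2 and lim != n + 3) or 3*lim <= -8 or lim <= -5 or lim + 3*n = -6
Before m := m - 6: ((v != 0 -> 2*lim + n = 6) and n < 2 and lim != n + 3) or 3*lim <= -8 or lim <= -5 or lim + 3*n = -6
Answer: WP = ((v != 0 -> 2*lim + n = 6) and n < 2 and lim != n + 3) or 3*lim <= -8 or lim <= -5 or lim + 3*n = -6


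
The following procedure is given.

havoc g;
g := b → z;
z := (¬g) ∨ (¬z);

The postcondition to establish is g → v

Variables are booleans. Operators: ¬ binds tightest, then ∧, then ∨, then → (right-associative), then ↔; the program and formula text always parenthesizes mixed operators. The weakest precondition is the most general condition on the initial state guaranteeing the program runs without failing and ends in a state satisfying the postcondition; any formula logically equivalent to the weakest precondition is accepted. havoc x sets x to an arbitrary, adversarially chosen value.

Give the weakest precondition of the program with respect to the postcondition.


Working backward. After the program, g → v must hold.
Before z := (¬g) ∨ (¬z): g → v
Before g := b → z: (b → z) → v
Before havoc g: (b → z) → v
Answer: WP = (b → z) → v


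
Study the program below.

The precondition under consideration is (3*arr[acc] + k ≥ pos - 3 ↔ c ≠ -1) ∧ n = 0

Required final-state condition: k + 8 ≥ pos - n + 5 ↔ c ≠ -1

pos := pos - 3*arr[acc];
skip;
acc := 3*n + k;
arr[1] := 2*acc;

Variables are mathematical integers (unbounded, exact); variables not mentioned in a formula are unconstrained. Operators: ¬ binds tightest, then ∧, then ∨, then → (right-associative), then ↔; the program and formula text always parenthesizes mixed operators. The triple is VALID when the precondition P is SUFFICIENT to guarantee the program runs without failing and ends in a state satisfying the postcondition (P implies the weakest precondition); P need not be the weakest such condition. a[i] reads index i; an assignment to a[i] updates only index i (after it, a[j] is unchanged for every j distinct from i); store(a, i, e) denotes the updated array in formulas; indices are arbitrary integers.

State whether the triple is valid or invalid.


Working backward. After the program, the postcondition k + 8 ≥ pos - n + 5 ↔ c ≠ -1 must hold; in canonical form it is k + n ≥ pos - 3 ↔ c ≠ -1.
Before arr[1] := 2*acc: k + n ≥ pos - 3 ↔ c ≠ -1
Before acc := 3*n + k: k + n ≥ pos - 3 ↔ c ≠ -1
Before skip: k + n ≥ pos - 3 ↔ c ≠ -1
Before pos := pos - 3*arr[acc]: 3*arr[acc] + k + n ≥ pos - 3 ↔ c ≠ -1
The weakest precondition is 3*arr[acc] + k + n ≥ pos - 3 ↔ c ≠ -1.
Check whether (3*arr[acc] + k ≥ pos - 3 ↔ c ≠ -1) ∧ n = 0 implies it.
Every state satisfying the precondition satisfies the weakest precondition: the implication holds.
Answer: valid


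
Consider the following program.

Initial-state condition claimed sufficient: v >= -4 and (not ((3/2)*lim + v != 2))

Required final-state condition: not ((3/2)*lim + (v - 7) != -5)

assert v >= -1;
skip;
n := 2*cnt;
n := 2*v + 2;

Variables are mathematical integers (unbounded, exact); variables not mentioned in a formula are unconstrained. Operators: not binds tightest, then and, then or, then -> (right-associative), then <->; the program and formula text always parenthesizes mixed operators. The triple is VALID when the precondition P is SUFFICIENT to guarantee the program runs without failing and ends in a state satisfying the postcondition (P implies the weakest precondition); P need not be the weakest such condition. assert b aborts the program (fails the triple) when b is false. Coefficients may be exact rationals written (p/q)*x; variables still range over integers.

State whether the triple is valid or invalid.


Working backward. After the program, the postcondition not ((3/2)*lim + (v - 7) != -5) must hold; in canonical form it is not ((3/2)*lim + v != 2).
Before n := 2*v + 2: not ((3/2)*lim + v != 2)
Before n := 2*cnt: not ((3/2)*lim + v != 2)
Before skip: not ((3/2)*lim + v != 2)
Before assert v >= -1: v >= -1 and (not ((3/2)*lim + v != 2))
The weakest precondition is v >= -1 and (not ((3/2)*lim + v != 2)).
Check whether v >= -4 and (not ((3/2)*lim + v != 2)) implies it.
Countermodel: at the initial state lim = 4, v = -4, the precondition holds but the weakest precondition fails.
Answer: invalid


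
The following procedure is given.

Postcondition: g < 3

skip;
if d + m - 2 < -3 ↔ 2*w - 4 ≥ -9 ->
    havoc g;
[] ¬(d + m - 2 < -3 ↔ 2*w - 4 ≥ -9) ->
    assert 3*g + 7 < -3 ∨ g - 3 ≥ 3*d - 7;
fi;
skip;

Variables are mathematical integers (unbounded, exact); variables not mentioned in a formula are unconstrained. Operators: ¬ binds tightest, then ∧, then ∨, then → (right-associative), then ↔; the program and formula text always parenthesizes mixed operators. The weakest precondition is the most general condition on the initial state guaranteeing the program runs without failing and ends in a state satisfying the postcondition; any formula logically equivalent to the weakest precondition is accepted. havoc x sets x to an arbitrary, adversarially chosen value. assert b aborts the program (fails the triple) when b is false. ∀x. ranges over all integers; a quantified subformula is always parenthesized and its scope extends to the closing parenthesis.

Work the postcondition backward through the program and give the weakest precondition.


Working backward. After the program, g < 3 must hold.
Before skip: g < 3
Then branch requires ∀g_1. g_1 < 3; else branch requires (3*g < -10 ∨ g ≥ 3*d - 4) ∧ g < 3.
Before the if: ((d + m < -1 ↔ 2*w ≥ -5) → (∀g_1. g_1 < 3)) ∧ ((¬(d + m < -1 ↔ 2*w ≥ -5)) → ((3*g < -10 ∨ g ≥ 3*d - 4) ∧ g < 3))
Before skip: ((d + m < -1 ↔ 2*w ≥ -5) → (∀g_1. g_1 < 3)) ∧ ((¬(d + m < -1 ↔ 2*w ≥ -5)) → ((3*g < -10 ∨ g ≥ 3*d - 4) ∧ g < 3))
Answer: WP = ((d + m < -1 ↔ 2*w ≥ -5) → (∀g_1. g_1 < 3)) ∧ ((¬(d + m < -1 ↔ 2*w ≥ -5)) → ((3*g < -10 ∨ g ≥ 3*d - 4) ∧ g < 3))


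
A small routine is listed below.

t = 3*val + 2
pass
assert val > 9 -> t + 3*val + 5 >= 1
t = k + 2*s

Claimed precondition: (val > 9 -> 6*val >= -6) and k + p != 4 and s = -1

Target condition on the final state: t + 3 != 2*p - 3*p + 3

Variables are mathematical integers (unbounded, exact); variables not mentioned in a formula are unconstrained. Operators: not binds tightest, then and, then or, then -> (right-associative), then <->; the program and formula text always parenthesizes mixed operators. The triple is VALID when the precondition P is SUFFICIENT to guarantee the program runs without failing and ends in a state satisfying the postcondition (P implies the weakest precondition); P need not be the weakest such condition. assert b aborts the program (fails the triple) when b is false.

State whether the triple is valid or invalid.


Working backward. After the program, the postcondition t + 3 != 2*p - 3*p + 3 must hold; in canonical form it is p + t != 0.
Before t := k + 2*s: k + p + 2*s != 0
Before assert val > 9 -> t + 3*val + 5 >= 1: (val > 9 -> t + 3*val >= -4) and k + p + 2*s != 0
Before skip: (val > 9 -> t + 3*val >= -4) and k + p + 2*s != 0
Before t := 3*val + 2: (val > 9 -> 6*val >= -6) and k + p + 2*s != 0
The weakest precondition is (val > 9 -> 6*val >= -6) and k + p + 2*s != 0.
Check whether (val > 9 -> 6*val >= -6) and k + p != 4 and s = -1 implies it.
Countermodel: at the initial state k = 2, p = 0, s = -1, val = 10, the precondition holds but the weakest precondition fails.
Answer: invalid


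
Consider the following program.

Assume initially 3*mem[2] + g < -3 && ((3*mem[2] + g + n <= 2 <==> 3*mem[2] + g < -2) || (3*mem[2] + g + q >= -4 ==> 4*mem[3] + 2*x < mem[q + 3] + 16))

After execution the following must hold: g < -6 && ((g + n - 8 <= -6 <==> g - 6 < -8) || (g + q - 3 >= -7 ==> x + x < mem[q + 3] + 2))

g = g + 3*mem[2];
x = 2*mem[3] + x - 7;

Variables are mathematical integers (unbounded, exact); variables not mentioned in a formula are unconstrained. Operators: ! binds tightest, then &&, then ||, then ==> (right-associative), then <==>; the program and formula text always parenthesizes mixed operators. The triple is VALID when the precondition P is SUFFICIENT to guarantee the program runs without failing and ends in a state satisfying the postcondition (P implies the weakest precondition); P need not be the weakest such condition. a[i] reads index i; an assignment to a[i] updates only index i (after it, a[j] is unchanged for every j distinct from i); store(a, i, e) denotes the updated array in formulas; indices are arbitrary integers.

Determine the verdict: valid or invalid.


Working backward. After the program, the postcondition g < -6 && ((g + n - 8 <= -6 <==> g - 6 < -8) || (g + q - 3 >= -7 ==> x + x < mem[q + 3] + 2)) must hold; in canonical form it is g < -6 && ((g + n <= 2 <==> g < -2) || (g + q >= -4 ==> 2*x < mem[q + 3] + 2)).
Before x := 2*mem[3] + x - 7: g < -6 && ((g + n <= 2 <==> g < -2) || (g + q >= -4 ==> 4*mem[3] + 2*x < mem[q + 3] + 16))
Before g := g + 3*mem[2]: 3*mem[2] + g < -6 && ((3*mem[2] + g + n <= 2 <==> 3*mem[2] + g < -2) || (3*mem[2] + g + q >= -4 ==> 4*mem[3] + 2*x < mem[q + 3] + 16))
The weakest precondition is 3*mem[2] + g < -6 && ((3*mem[2] + g + n <= 2 <==> 3*mem[2] + g < -2) || (3*mem[2] + g + q >= -4 ==> 4*mem[3] + 2*x < mem[q + 3] + 16)).
Check whether 3*mem[2] + g < -3 && ((3*mem[2] + g + n <= 2 <==> 3*mem[2] + g < -2) || (3*mem[2] + g + q >= -4 ==> 4*mem[3] + 2*x < mem[q + 3] + 16)) implies it.
Countermodel: at the initial state g = -4, mem = {[2] = 0, [3] = -7040, [15524] = 6516, elsewhere 6516}, n = 7, q = 15521, x = 0, the precondition holds but the weakest precondition fails.
Answer: invalid


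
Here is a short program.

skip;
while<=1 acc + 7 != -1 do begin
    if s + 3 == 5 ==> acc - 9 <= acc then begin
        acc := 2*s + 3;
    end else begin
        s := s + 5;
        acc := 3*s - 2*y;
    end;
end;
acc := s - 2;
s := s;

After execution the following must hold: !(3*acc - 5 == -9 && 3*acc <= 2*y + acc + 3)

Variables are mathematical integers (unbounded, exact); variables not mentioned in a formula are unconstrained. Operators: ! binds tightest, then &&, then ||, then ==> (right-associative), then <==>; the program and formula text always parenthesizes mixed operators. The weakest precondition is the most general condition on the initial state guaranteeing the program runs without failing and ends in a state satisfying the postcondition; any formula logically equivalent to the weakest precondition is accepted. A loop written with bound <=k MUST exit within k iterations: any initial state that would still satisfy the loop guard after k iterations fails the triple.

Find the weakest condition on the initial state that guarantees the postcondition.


Working backward. After the program, the postcondition !(3*acc - 5 == -9 && 3*acc <= 2*y + acc + 3) must hold; in canonical form it is !(3*acc == -4 && 2*acc <= 2*y + 3).
Before s := s: !(3*acc == -4 && 2*acc <= 2*y + 3)
Before acc := s - 2: !(3*s == 2 && 2*s <= 2*y + 7)
Before the loop (bound <=1), unroll the exhaustion recursion (WP_0 = exit-now case; WP_j = one more guarded iteration, up to j = 1):
  WP_0: (!(acc != -8)) && (!(3*s == 2 && 2*s <= 2*y + 7))
  WP_1: (acc != -8 ==> ((!(2*s != -11)) && (!(3*s == 2 && 2*s <= 2*y + 7)))) && ((!(acc != -8)) ==> (!(3*s == 2 && 2*s <= 2*y + 7)))
So before the loop: (acc != -8 ==> ((!(2*s != -11)) && (!(3*s == 2 && 2*s <= 2*y + 7)))) && ((!(acc != -8)) ==> (!(3*s == 2 && 2*s <= 2*y + 7)))
Before skip: (acc != -8 ==> ((!(2*s != -11)) && (!(3*s == 2 && 2*s <= 2*y + 7)))) && ((!(acc != -8)) ==> (!(3*s == 2 && 2*s <= 2*y + 7)))
Answer: WP = (acc != -8 ==> ((!(2*s != -11)) && (!(3*s == 2 && 2*s <= 2*y + 7)))) && ((!(acc != -8)) ==> (!(3*s == 2 && 2*s <= 2*y + 7)))


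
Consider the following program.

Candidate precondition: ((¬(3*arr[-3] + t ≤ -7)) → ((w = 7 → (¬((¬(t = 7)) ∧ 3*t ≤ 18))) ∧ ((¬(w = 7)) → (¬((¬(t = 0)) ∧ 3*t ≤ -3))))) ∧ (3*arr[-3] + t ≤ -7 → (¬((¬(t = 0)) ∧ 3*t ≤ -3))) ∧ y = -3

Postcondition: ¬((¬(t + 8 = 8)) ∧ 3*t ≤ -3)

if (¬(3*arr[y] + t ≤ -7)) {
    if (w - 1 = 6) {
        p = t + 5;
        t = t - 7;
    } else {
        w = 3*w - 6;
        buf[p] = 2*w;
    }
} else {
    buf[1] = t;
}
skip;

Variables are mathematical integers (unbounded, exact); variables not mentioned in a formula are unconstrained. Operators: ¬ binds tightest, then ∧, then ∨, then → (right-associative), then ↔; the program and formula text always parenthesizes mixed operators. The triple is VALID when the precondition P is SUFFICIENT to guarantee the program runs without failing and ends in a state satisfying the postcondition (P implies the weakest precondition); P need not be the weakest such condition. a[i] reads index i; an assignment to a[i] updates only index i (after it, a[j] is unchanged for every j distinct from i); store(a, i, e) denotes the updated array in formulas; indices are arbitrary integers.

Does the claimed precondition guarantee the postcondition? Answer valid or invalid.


Working backward. After the program, the postcondition ¬((¬(t + 8 = 8)) ∧ 3*t ≤ -3) must hold; in canonical form it is ¬((¬(t = 0)) ∧ 3*t ≤ -3).
Before skip: ¬((¬(t = 0)) ∧ 3*t ≤ -3)
Then branch requires (w = 7 → (¬((¬(t = 7)) ∧ 3*t ≤ 18))) ∧ ((¬(w = 7)) → (¬((¬(t = 0)) ∧ 3*t ≤ -3))); else branch requires ¬((¬(t = 0)) ∧ 3*t ≤ -3).
Before the if: ((¬(3*arr[y] + t ≤ -7)) → ((w = 7 → (¬((¬(t = 7)) ∧ 3*t ≤ 18))) ∧ ((¬(w = 7)) → (¬((¬(t = 0)) ∧ 3*t ≤ -3))))) ∧ (3*arr[y] + t ≤ -7 → (¬((¬(t = 0)) ∧ 3*t ≤ -3)))
The weakest precondition is ((¬(3*arr[y] + t ≤ -7)) → ((w = 7 → (¬((¬(t = 7)) ∧ 3*t ≤ 18))) ∧ ((¬(w = 7)) → (¬((¬(t = 0)) ∧ 3*t ≤ -3))))) ∧ (3*arr[y] + t ≤ -7 → (¬((¬(t = 0)) ∧ 3*t ≤ -3))).
Check whether ((¬(3*arr[-3] + t ≤ -7)) → ((w = 7 → (¬((¬(t = 7)) ∧ 3*t ≤ 18))) ∧ ((¬(w = 7)) → (¬((¬(t = 0)) ∧ 3*t ≤ -3))))) ∧ (3*arr[-3] + t ≤ -7 → (¬((¬(t = 0)) ∧ 3*t ≤ -3))) ∧ y = -3 implies it.
Every state satisfying the precondition satisfies the weakest precondition: the implication holds.
Answer: valid
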